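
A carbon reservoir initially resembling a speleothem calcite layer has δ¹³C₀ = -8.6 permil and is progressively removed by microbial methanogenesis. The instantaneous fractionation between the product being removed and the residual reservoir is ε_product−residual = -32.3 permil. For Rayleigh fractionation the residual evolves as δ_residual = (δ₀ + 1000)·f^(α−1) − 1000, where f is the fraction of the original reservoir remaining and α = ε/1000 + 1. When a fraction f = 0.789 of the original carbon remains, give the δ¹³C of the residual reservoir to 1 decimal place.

Rayleigh residual: δ_res = (δ₀ + 1000)·f^(α−1) − 1000
α = ε/1000 + 1 = 0.96770, so α − 1 = -0.03230
f^(α−1) = 0.789^(-0.03230) = 1.007684
δ_res = (-8.6 + 1000) × 1.007684 − 1000 = 999.018 − 1000 = -0.98 permil

-1.0 permil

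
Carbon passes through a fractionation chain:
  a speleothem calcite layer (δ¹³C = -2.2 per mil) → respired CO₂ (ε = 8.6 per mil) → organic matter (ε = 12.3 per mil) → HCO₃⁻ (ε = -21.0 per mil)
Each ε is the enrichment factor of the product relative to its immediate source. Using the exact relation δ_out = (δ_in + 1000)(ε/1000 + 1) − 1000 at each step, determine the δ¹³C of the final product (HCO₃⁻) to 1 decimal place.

step 1: δ = (-2.20 + 1000)·(8.6/1000 + 1) − 1000 = 6.38 per mil
step 2: δ = (6.38 + 1000)·(12.3/1000 + 1) − 1000 = 18.76 per mil
step 3: δ = (18.76 + 1000)·(-21.0/1000 + 1) − 1000 = -2.63 per mil

-2.6 per mil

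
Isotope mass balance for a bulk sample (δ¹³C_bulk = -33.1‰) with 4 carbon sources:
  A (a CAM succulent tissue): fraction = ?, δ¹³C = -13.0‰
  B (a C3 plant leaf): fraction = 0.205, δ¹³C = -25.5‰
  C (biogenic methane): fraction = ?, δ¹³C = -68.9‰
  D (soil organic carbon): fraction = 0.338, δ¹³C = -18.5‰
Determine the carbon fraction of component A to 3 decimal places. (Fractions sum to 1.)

0.177

Let f_A and f_C be the unknown fractions; fractions sum to 1 so f_A + f_C = 0.457.
Mass balance: Σ fᵢ·δᵢ = δ_bulk ⇒ f_A·(-13.0) + f_C·(-68.9) = -33.1 − (-11.480) = -21.620
Substitute f_C = 0.457 − f_A:
f_A·(-13.0 − -68.9) = -21.620 − 0.457×(-68.9) = 9.868
f_A = 9.868 / 55.9 = 0.1765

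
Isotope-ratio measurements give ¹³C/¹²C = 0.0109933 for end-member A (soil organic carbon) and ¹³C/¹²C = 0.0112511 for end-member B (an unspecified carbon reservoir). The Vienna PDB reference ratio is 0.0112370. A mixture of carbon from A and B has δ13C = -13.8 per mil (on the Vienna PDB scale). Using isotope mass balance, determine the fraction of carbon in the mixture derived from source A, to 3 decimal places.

0.656

δ_A = (0.0109933/0.0112370 − 1)×1000 = (0.978313 − 1)×1000 = -21.687 per mil
δ_B = (0.0112511/0.0112370 − 1)×1000 = (1.001255 − 1)×1000 = 1.255 per mil
f_A = (δ_mix − δ_B)/(δ_A − δ_B) = (-13.8 − (1.255))/(-21.687 − (1.255))
f_A = -15.055 / -22.942 = 0.6562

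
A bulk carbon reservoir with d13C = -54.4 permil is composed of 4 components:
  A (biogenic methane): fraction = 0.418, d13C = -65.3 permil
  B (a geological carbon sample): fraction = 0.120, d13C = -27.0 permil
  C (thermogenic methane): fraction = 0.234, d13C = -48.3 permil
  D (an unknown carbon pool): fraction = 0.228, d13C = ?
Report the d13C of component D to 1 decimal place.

-55.1 permil

Isotope mass balance: δ_bulk = Σ fᵢ·δᵢ.
-54.4 = 0.418×(-65.3) + 0.120×(-27.0) + 0.234×(-48.3) + 0.228×δ_D
0.228·δ_D = -54.4 − (-41.838) = -12.562
δ_D = -12.562 / 0.228 = -55.10 permil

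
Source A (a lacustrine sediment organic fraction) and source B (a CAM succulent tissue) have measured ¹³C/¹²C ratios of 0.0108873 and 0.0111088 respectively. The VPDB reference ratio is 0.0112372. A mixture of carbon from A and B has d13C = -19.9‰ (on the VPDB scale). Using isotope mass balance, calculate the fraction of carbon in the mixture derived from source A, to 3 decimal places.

δ_A = (0.0108873/0.0112372 − 1)×1000 = (0.968862 − 1)×1000 = -31.138‰
δ_B = (0.0111088/0.0112372 − 1)×1000 = (0.988574 − 1)×1000 = -11.426‰
f_A = (δ_mix − δ_B)/(δ_A − δ_B) = (-19.9 − (-11.426))/(-31.138 − (-11.426))
f_A = -8.474 / -19.711 = 0.4299

0.430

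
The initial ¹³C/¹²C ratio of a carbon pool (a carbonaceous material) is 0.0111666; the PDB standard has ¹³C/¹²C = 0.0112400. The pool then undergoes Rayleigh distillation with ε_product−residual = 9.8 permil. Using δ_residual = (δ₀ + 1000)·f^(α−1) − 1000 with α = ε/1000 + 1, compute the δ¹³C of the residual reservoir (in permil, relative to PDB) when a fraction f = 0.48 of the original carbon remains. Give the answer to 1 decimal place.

-13.7 permil

δ₀ = (0.0111666/0.0112400 − 1)×1000 = (0.993470 − 1)×1000 = -6.530 permil
α − 1 = ε/1000 = 0.0098
f^(α−1) = 0.48^(0.0098) = 0.992833
δ_res = (-6.530 + 1000) × 0.992833 − 1000 = 986.349 − 1000 = -13.65 permil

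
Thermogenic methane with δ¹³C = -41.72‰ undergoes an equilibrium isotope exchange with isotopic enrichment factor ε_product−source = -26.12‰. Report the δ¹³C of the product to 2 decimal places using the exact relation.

Exactly, δ_product = (δ_source + 1000)·(ε/1000 + 1) − 1000.
δ_product = (-41.72 + 1000) × (-26.12/1000 + 1) − 1000
δ_product = -66.750‰

-66.75‰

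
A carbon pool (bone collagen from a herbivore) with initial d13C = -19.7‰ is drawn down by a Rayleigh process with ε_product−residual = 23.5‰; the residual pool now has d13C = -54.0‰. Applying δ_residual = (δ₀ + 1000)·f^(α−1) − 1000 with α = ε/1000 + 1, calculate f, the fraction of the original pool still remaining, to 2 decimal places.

0.22

α − 1 = ε/1000 = 0.0235
(δ_res + 1000)/(δ₀ + 1000) = (-54.0 + 1000)/(-19.7 + 1000) = 946.0/980.3 = 0.965011
f = 0.965011^(1/0.0235) = exp(ln(0.965011)/0.0235) = exp(-0.03562/0.0235)
f = exp(-1.5156) = 0.2197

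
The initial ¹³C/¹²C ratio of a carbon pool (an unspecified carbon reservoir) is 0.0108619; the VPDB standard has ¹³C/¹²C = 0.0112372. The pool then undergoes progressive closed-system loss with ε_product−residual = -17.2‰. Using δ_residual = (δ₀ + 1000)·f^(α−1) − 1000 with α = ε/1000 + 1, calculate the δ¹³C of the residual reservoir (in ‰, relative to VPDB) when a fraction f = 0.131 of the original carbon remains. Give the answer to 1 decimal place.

1.0‰

δ₀ = (0.0108619/0.0112372 − 1)×1000 = (0.966602 − 1)×1000 = -33.398‰
α − 1 = ε/1000 = -0.0172
f^(α−1) = 0.131^(-0.0172) = 1.035578
δ_res = (-33.398 + 1000) × 1.035578 − 1000 = 1000.992 − 1000 = 0.99‰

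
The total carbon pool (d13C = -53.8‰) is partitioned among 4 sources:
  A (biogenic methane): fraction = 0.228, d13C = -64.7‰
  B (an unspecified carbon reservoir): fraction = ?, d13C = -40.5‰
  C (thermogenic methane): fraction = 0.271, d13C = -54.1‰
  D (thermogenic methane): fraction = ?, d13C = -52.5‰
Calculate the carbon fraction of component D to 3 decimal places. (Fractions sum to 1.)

Let f_D and f_B be the unknown fractions; fractions sum to 1 so f_D + f_B = 0.501.
Mass balance: Σ fᵢ·δᵢ = δ_bulk ⇒ f_D·(-52.5) + f_B·(-40.5) = -53.8 − (-29.413) = -24.387
Substitute f_B = 0.501 − f_D:
f_D·(-52.5 − -40.5) = -24.387 − 0.501×(-40.5) = -4.097
f_D = -4.097 / -12.0 = 0.3414

0.341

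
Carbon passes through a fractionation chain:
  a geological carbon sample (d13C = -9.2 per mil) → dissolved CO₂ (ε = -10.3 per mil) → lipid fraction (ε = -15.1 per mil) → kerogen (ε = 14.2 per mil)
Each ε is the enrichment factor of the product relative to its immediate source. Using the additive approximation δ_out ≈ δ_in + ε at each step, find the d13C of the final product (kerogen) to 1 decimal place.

step 1: δ ≈ -9.2 + (-10.3) = -19.5 per mil
step 2: δ ≈ -19.5 + (-15.1) = -34.6 per mil
step 3: δ ≈ -34.6 + (14.2) = -20.4 per mil

-20.4 per mil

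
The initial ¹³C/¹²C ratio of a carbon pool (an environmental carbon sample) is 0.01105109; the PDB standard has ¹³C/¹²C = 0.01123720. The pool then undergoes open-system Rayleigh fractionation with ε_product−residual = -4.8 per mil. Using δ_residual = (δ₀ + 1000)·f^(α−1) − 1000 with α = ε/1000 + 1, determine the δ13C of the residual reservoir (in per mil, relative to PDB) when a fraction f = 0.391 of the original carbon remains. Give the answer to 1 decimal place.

δ₀ = (0.01105109/0.01123720 − 1)×1000 = (0.983438 − 1)×1000 = -16.562 per mil
α − 1 = ε/1000 = -0.0048
f^(α−1) = 0.391^(-0.0048) = 1.004518
δ_res = (-16.562 + 1000) × 1.004518 − 1000 = 987.881 − 1000 = -12.12 per mil

-12.1 per mil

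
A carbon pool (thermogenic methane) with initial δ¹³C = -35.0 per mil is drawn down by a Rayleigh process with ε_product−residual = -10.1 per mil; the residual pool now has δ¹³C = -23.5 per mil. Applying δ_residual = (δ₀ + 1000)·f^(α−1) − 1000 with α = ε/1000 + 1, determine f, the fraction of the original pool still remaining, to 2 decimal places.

α − 1 = ε/1000 = -0.0101
(δ_res + 1000)/(δ₀ + 1000) = (-23.5 + 1000)/(-35.0 + 1000) = 976.5/965.0 = 1.011917
f = 1.011917^(1/-0.0101) = exp(ln(1.011917)/-0.0101) = exp(0.01185/-0.0101)
f = exp(-1.1729) = 0.3095

0.31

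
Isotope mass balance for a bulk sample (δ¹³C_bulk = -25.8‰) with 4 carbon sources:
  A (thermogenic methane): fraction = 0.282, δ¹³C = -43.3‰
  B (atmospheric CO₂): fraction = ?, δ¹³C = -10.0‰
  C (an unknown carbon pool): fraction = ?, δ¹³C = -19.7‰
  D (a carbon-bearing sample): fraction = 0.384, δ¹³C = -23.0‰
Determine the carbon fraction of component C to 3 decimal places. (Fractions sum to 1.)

Let f_C and f_B be the unknown fractions; fractions sum to 1 so f_C + f_B = 0.334.
Mass balance: Σ fᵢ·δᵢ = δ_bulk ⇒ f_C·(-19.7) + f_B·(-10.0) = -25.8 − (-21.043) = -4.757
Substitute f_B = 0.334 − f_C:
f_C·(-19.7 − -10.0) = -4.757 − 0.334×(-10.0) = -1.417
f_C = -1.417 / -9.7 = 0.1461

0.146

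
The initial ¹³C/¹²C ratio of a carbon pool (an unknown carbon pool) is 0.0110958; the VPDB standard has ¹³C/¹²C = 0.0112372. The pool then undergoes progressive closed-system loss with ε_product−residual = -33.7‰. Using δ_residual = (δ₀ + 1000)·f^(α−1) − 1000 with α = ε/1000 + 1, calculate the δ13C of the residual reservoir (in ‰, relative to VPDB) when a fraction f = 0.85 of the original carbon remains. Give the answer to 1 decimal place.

δ₀ = (0.0110958/0.0112372 − 1)×1000 = (0.987417 − 1)×1000 = -12.583‰
α − 1 = ε/1000 = -0.0337
f^(α−1) = 0.85^(-0.0337) = 1.005492
δ_res = (-12.583 + 1000) × 1.005492 − 1000 = 992.840 − 1000 = -7.16‰

-7.2‰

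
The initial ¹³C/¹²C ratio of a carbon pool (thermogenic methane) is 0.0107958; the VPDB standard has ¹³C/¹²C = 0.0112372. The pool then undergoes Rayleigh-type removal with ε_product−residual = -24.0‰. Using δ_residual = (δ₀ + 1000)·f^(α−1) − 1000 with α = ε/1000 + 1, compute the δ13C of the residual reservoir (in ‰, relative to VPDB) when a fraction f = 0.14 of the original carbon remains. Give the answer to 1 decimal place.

7.1‰

δ₀ = (0.0107958/0.0112372 − 1)×1000 = (0.960720 − 1)×1000 = -39.280‰
α − 1 = ε/1000 = -0.0240
f^(α−1) = 0.14^(-0.0240) = 1.048318
δ_res = (-39.280 + 1000) × 1.048318 − 1000 = 1007.140 − 1000 = 7.14‰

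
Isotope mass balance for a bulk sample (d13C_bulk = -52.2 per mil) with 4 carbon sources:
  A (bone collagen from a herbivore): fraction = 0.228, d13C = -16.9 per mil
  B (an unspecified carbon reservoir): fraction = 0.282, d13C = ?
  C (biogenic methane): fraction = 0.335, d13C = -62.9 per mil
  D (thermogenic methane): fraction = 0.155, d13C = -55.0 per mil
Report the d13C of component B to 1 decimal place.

-66.5 per mil

Isotope mass balance: δ_bulk = Σ fᵢ·δᵢ.
-52.2 = 0.228×(-16.9) + 0.282×δ_B + 0.335×(-62.9) + 0.155×(-55.0)
0.282·δ_B = -52.2 − (-33.450) = -18.750
δ_B = -18.750 / 0.282 = -66.49 per mil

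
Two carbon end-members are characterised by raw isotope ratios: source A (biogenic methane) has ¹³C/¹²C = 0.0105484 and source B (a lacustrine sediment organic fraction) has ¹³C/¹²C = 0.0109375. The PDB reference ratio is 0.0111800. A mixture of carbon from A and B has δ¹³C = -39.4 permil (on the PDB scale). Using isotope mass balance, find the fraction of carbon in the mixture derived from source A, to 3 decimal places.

0.509

δ_A = (0.0105484/0.0111800 − 1)×1000 = (0.943506 − 1)×1000 = -56.494 permil
δ_B = (0.0109375/0.0111800 − 1)×1000 = (0.978309 − 1)×1000 = -21.691 permil
f_A = (δ_mix − δ_B)/(δ_A − δ_B) = (-39.4 − (-21.691))/(-56.494 − (-21.691))
f_A = -17.709 / -34.803 = 0.5088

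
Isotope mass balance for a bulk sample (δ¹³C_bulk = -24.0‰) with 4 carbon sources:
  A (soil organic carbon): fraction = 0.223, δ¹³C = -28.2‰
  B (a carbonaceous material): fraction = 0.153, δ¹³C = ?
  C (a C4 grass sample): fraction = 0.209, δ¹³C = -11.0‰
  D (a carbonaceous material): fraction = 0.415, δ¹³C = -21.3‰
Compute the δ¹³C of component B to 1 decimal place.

Isotope mass balance: δ_bulk = Σ fᵢ·δᵢ.
-24.0 = 0.223×(-28.2) + 0.153×δ_B + 0.209×(-11.0) + 0.415×(-21.3)
0.153·δ_B = -24.0 − (-17.427) = -6.573
δ_B = -6.573 / 0.153 = -42.96‰

-43.0‰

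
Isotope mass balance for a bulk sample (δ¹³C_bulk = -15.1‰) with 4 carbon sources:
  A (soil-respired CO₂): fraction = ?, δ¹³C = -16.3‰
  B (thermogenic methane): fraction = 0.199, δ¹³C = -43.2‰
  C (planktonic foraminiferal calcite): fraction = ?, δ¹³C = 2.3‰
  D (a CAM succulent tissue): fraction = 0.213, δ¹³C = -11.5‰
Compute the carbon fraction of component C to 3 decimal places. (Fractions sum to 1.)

0.297

Let f_C and f_A be the unknown fractions; fractions sum to 1 so f_C + f_A = 0.588.
Mass balance: Σ fᵢ·δᵢ = δ_bulk ⇒ f_C·(2.3) + f_A·(-16.3) = -15.1 − (-11.046) = -4.054
Substitute f_A = 0.588 − f_C:
f_C·(2.3 − -16.3) = -4.054 − 0.588×(-16.3) = 5.531
f_C = 5.531 / 18.6 = 0.2973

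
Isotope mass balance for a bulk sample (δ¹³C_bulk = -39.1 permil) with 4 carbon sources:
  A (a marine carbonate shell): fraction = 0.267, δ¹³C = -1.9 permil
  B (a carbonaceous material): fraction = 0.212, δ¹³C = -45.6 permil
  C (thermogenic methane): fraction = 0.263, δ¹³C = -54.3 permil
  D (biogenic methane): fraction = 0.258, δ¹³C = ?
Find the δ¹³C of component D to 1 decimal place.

Isotope mass balance: δ_bulk = Σ fᵢ·δᵢ.
-39.1 = 0.267×(-1.9) + 0.212×(-45.6) + 0.263×(-54.3) + 0.258×δ_D
0.258·δ_D = -39.1 − (-24.455) = -14.645
δ_D = -14.645 / 0.258 = -56.76 permil

-56.8 permil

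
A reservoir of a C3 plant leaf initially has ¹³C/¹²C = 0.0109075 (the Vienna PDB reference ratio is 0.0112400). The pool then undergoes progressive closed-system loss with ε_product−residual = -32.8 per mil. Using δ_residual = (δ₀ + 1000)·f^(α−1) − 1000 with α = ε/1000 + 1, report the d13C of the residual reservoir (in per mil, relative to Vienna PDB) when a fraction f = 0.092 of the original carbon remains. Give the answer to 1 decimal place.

49.4 per mil

δ₀ = (0.0109075/0.0112400 − 1)×1000 = (0.970418 − 1)×1000 = -29.582 per mil
α − 1 = ε/1000 = -0.0328
f^(α−1) = 0.092^(-0.0328) = 1.081403
δ_res = (-29.582 + 1000) × 1.081403 − 1000 = 1049.414 − 1000 = 49.41 per mil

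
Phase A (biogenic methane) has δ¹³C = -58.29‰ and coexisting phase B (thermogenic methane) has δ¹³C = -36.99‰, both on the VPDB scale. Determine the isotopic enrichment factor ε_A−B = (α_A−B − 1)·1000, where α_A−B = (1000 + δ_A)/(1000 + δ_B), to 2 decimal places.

-22.12‰

α_A−B = (1000 + -58.29) / (1000 + -36.99) = 941.71 / 963.01 = 0.977882
ε_A−B = (0.977882 − 1) × 1000 = -22.118‰
(The approximation ε ≈ δ_A − δ_B would give -21.30‰.)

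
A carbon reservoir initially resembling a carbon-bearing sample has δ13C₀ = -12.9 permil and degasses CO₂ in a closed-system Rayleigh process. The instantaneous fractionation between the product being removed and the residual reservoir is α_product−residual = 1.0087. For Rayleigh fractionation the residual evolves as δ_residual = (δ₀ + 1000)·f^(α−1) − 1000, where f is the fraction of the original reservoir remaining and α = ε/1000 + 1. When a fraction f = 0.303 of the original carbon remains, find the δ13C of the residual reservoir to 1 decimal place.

Rayleigh residual: δ_res = (δ₀ + 1000)·f^(α−1) − 1000
α − 1 = 0.00870
f^(α−1) = 0.303^(0.00870) = 0.989666
δ_res = (-12.9 + 1000) × 0.989666 − 1000 = 976.899 − 1000 = -23.10 permil

-23.1 permil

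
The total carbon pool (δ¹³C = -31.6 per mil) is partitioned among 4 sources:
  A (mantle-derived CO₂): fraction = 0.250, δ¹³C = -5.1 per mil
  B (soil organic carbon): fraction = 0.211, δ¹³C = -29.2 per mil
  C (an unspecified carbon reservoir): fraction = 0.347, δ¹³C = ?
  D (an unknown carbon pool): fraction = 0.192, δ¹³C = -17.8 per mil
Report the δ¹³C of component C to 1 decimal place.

-59.8 per mil

Isotope mass balance: δ_bulk = Σ fᵢ·δᵢ.
-31.6 = 0.250×(-5.1) + 0.211×(-29.2) + 0.347×δ_C + 0.192×(-17.8)
0.347·δ_C = -31.6 − (-10.854) = -20.746
δ_C = -20.746 / 0.347 = -59.79 per mil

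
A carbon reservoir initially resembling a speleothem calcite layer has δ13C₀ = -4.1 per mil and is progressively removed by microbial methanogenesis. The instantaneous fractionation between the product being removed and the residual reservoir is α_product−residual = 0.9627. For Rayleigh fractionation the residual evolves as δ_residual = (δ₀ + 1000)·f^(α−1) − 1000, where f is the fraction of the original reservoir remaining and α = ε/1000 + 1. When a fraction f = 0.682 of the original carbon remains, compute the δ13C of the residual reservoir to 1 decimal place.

10.2 per mil

Rayleigh residual: δ_res = (δ₀ + 1000)·f^(α−1) − 1000
α − 1 = -0.03730
f^(α−1) = 0.682^(-0.03730) = 1.014378
δ_res = (-4.1 + 1000) × 1.014378 − 1000 = 1010.219 − 1000 = 10.22 per mil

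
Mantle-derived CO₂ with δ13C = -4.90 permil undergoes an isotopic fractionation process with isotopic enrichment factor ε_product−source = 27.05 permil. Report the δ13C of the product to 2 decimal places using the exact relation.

22.02 permil

To first order, δ_product ≈ δ_source + ε = 22.15 permil.
Exactly, δ_product = (δ_source + 1000)·(ε/1000 + 1) − 1000.
δ_product = (-4.90 + 1000) × (27.05/1000 + 1) − 1000
δ_product = 22.017 permil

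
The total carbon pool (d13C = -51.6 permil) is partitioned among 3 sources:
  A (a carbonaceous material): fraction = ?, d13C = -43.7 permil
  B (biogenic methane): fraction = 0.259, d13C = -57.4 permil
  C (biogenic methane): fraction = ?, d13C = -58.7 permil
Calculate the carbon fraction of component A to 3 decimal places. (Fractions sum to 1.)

Let f_A and f_C be the unknown fractions; fractions sum to 1 so f_A + f_C = 0.741.
Mass balance: Σ fᵢ·δᵢ = δ_bulk ⇒ f_A·(-43.7) + f_C·(-58.7) = -51.6 − (-14.867) = -36.733
Substitute f_C = 0.741 − f_A:
f_A·(-43.7 − -58.7) = -36.733 − 0.741×(-58.7) = 6.763
f_A = 6.763 / 15.0 = 0.4509

0.451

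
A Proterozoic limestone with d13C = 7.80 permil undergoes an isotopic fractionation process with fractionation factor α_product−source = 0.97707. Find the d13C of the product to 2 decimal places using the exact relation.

δ_product = (δ_source + 1000)·α − 1000
δ_product = (7.80 + 1000) × 0.97707 − 1000
δ_product = 984.691 − 1000 = -15.309 permil

-15.31 permil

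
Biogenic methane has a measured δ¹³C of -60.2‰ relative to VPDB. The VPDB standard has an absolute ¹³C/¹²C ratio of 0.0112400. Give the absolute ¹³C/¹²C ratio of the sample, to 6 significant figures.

0.0105634

R_sample = R_standard × (δ¹³C/1000 + 1)
R_sample = 0.0112400 × (-60.2/1000 + 1) = 0.0112400 × 0.939800
R_sample = 0.0105634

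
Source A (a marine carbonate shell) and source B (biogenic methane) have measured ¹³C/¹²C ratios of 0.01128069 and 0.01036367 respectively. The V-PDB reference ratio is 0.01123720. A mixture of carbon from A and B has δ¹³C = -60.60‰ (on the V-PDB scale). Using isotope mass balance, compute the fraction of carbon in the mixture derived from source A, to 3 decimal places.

0.210

δ_A = (0.01128069/0.01123720 − 1)×1000 = (1.003870 − 1)×1000 = 3.870‰
δ_B = (0.01036367/0.01123720 − 1)×1000 = (0.922264 − 1)×1000 = -77.736‰
f_A = (δ_mix − δ_B)/(δ_A − δ_B) = (-60.60 − (-77.736))/(3.870 − (-77.736))
f_A = 17.136 / 81.606 = 0.2100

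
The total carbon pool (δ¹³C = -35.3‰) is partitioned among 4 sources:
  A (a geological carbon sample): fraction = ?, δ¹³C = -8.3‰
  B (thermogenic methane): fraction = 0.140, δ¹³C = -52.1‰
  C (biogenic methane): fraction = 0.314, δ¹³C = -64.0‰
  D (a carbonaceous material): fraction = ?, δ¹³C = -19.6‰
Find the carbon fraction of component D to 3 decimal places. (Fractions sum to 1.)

0.299

Let f_D and f_A be the unknown fractions; fractions sum to 1 so f_D + f_A = 0.546.
Mass balance: Σ fᵢ·δᵢ = δ_bulk ⇒ f_D·(-19.6) + f_A·(-8.3) = -35.3 − (-27.390) = -7.910
Substitute f_A = 0.546 − f_D:
f_D·(-19.6 − -8.3) = -7.910 − 0.546×(-8.3) = -3.378
f_D = -3.378 / -11.3 = 0.2990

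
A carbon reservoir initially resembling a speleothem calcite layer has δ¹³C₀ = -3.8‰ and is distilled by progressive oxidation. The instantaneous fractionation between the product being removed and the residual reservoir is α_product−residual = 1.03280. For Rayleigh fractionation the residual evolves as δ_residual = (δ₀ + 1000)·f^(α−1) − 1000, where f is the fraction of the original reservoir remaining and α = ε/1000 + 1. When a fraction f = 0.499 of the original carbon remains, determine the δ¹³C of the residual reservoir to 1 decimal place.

-26.3‰

Rayleigh residual: δ_res = (δ₀ + 1000)·f^(α−1) − 1000
α − 1 = 0.03280
f^(α−1) = 0.499^(0.03280) = 0.977457
δ_res = (-3.8 + 1000) × 0.977457 − 1000 = 973.743 − 1000 = -26.26‰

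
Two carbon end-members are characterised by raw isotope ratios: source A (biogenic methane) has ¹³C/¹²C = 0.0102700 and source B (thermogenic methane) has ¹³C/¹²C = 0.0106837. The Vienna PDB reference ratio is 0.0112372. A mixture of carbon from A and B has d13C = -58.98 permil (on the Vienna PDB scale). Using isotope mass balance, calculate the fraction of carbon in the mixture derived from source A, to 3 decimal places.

0.264

δ_A = (0.0102700/0.0112372 − 1)×1000 = (0.913929 − 1)×1000 = -86.071 permil
δ_B = (0.0106837/0.0112372 − 1)×1000 = (0.950744 − 1)×1000 = -49.256 permil
f_A = (δ_mix − δ_B)/(δ_A − δ_B) = (-58.98 − (-49.256))/(-86.071 − (-49.256))
f_A = -9.724 / -36.815 = 0.2641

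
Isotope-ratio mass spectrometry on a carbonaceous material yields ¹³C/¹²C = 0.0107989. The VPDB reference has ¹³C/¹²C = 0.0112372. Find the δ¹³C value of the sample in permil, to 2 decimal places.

-39.00 permil

δ¹³C = (R_sample / R_standard − 1) × 1000
R_sample / R_standard = 0.0107989 / 0.0112372 = 0.960996
δ¹³C = (0.960996 − 1) × 1000 = -39.004 permil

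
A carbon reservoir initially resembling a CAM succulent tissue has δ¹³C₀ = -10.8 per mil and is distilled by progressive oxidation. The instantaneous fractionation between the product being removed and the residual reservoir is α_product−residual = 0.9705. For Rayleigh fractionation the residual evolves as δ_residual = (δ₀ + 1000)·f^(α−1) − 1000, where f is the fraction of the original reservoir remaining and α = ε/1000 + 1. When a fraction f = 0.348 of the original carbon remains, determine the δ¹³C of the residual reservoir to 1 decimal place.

20.5 per mil

Rayleigh residual: δ_res = (δ₀ + 1000)·f^(α−1) − 1000
α − 1 = -0.02950
f^(α−1) = 0.348^(-0.02950) = 1.031629
δ_res = (-10.8 + 1000) × 1.031629 − 1000 = 1020.487 − 1000 = 20.49 per mil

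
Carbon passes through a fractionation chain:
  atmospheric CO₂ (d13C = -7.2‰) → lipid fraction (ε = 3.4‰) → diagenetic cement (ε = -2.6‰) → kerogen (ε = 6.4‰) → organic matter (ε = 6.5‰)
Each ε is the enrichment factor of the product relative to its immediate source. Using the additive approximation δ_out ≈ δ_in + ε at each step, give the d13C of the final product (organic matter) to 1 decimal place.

step 1: δ ≈ -7.2 + (3.4) = -3.8‰
step 2: δ ≈ -3.8 + (-2.6) = -6.4‰
step 3: δ ≈ -6.4 + (6.4) = 0.0‰
step 4: δ ≈ 0.0 + (6.5) = 6.5‰

6.5‰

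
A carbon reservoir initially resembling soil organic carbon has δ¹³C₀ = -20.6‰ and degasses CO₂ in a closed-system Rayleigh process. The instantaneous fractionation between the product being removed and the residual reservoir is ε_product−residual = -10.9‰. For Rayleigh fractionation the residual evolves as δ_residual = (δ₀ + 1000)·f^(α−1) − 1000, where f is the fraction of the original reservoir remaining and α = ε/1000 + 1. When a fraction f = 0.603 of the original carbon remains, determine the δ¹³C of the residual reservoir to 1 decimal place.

Rayleigh residual: δ_res = (δ₀ + 1000)·f^(α−1) − 1000
α = ε/1000 + 1 = 0.98910, so α − 1 = -0.01090
f^(α−1) = 0.603^(-0.01090) = 1.005529
δ_res = (-20.6 + 1000) × 1.005529 − 1000 = 984.815 − 1000 = -15.19‰

-15.2‰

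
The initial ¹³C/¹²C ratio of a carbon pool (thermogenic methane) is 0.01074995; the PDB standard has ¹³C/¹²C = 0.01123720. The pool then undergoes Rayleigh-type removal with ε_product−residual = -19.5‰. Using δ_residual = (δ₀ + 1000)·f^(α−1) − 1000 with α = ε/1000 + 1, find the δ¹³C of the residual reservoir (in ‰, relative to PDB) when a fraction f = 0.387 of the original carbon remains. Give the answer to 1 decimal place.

-25.5‰

δ₀ = (0.01074995/0.01123720 − 1)×1000 = (0.956640 − 1)×1000 = -43.360‰
α − 1 = ε/1000 = -0.0195
f^(α−1) = 0.387^(-0.0195) = 1.018684
δ_res = (-43.360 + 1000) × 1.018684 − 1000 = 974.514 − 1000 = -25.49‰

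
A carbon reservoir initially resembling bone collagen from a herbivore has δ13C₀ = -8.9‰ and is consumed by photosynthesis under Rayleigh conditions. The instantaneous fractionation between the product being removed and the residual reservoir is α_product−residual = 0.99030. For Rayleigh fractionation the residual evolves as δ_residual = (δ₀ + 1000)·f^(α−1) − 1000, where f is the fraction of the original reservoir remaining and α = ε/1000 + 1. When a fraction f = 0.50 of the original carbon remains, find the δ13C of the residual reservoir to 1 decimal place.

Rayleigh residual: δ_res = (δ₀ + 1000)·f^(α−1) − 1000
α − 1 = -0.00970
f^(α−1) = 0.50^(-0.00970) = 1.006746
δ_res = (-8.9 + 1000) × 1.006746 − 1000 = 997.786 − 1000 = -2.21‰

-2.2‰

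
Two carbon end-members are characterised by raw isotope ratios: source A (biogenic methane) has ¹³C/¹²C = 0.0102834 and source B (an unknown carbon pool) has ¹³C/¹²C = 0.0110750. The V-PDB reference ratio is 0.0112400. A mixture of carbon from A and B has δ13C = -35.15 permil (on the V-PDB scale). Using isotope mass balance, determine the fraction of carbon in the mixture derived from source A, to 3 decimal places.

0.291

δ_A = (0.0102834/0.0112400 − 1)×1000 = (0.914893 − 1)×1000 = -85.107 permil
δ_B = (0.0110750/0.0112400 − 1)×1000 = (0.985320 − 1)×1000 = -14.680 permil
f_A = (δ_mix − δ_B)/(δ_A − δ_B) = (-35.15 − (-14.680))/(-85.107 − (-14.680))
f_A = -20.470 / -70.427 = 0.2907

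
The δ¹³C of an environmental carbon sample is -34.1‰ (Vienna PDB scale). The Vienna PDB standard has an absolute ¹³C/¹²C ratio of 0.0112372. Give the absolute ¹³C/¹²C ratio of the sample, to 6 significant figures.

0.0108540

R_sample = R_standard × (δ¹³C/1000 + 1)
R_sample = 0.0112372 × (-34.1/1000 + 1) = 0.0112372 × 0.965900
R_sample = 0.0108540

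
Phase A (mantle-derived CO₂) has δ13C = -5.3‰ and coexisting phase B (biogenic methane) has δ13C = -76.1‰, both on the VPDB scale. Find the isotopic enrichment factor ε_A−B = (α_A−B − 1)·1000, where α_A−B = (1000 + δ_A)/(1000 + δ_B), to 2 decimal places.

α_A−B = (1000 + -5.3) / (1000 + -76.1) = 994.7 / 923.9 = 1.076632
ε_A−B = (1.076632 − 1) × 1000 = 76.632‰
(The approximation ε ≈ δ_A − δ_B would give 70.8‰.)

76.63‰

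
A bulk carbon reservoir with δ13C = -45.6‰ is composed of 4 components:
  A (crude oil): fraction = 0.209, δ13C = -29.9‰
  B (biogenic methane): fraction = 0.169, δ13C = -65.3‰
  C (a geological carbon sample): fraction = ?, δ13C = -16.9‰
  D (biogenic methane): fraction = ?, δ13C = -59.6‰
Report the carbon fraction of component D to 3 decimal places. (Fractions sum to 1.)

0.417

Let f_D and f_C be the unknown fractions; fractions sum to 1 so f_D + f_C = 0.622.
Mass balance: Σ fᵢ·δᵢ = δ_bulk ⇒ f_D·(-59.6) + f_C·(-16.9) = -45.6 − (-17.285) = -28.315
Substitute f_C = 0.622 − f_D:
f_D·(-59.6 − -16.9) = -28.315 − 0.622×(-16.9) = -17.803
f_D = -17.803 / -42.7 = 0.4169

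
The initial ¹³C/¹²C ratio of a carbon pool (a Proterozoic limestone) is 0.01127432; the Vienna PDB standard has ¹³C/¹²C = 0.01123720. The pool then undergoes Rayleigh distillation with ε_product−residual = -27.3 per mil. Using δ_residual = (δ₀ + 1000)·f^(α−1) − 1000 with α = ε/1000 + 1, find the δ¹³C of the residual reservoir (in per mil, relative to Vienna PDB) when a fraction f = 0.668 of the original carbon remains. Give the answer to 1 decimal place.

δ₀ = (0.01127432/0.01123720 − 1)×1000 = (1.003303 − 1)×1000 = 3.303 per mil
α − 1 = ε/1000 = -0.0273
f^(α−1) = 0.668^(-0.0273) = 1.011076
δ_res = (3.303 + 1000) × 1.011076 − 1000 = 1014.415 − 1000 = 14.42 per mil

14.4 per mil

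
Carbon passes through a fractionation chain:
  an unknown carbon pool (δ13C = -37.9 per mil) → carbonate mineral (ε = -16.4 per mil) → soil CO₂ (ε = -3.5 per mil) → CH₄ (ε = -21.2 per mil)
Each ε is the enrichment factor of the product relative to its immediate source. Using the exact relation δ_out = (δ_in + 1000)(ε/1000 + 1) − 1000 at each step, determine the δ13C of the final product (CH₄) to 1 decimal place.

-77.0 per mil

step 1: δ = (-37.90 + 1000)·(-16.4/1000 + 1) − 1000 = -53.68 per mil
step 2: δ = (-53.68 + 1000)·(-3.5/1000 + 1) − 1000 = -56.99 per mil
step 3: δ = (-56.99 + 1000)·(-21.2/1000 + 1) − 1000 = -76.98 per mil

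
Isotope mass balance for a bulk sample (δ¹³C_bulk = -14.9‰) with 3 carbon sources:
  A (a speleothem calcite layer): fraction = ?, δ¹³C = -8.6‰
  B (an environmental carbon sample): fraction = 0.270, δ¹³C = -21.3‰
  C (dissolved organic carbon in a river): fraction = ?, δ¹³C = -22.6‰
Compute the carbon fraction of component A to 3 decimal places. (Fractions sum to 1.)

Let f_A and f_C be the unknown fractions; fractions sum to 1 so f_A + f_C = 0.730.
Mass balance: Σ fᵢ·δᵢ = δ_bulk ⇒ f_A·(-8.6) + f_C·(-22.6) = -14.9 − (-5.751) = -9.149
Substitute f_C = 0.730 − f_A:
f_A·(-8.6 − -22.6) = -9.149 − 0.730×(-22.6) = 7.349
f_A = 7.349 / 14.0 = 0.5249

0.525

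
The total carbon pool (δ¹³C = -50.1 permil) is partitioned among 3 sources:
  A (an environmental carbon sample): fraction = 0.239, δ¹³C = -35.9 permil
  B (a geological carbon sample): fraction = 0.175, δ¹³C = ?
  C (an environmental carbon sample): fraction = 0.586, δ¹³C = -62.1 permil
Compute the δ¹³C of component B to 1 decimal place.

Isotope mass balance: δ_bulk = Σ fᵢ·δᵢ.
-50.1 = 0.239×(-35.9) + 0.175×δ_B + 0.586×(-62.1)
0.175·δ_B = -50.1 − (-44.971) = -5.129
δ_B = -5.129 / 0.175 = -29.31 permil

-29.3 permil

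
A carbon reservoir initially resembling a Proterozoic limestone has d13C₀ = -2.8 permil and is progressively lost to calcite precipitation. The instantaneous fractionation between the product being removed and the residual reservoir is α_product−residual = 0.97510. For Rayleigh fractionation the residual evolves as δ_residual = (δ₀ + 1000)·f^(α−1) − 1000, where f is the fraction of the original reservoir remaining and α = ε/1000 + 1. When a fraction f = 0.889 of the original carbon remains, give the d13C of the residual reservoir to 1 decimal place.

Rayleigh residual: δ_res = (δ₀ + 1000)·f^(α−1) − 1000
α − 1 = -0.02490
f^(α−1) = 0.889^(-0.02490) = 1.002934
δ_res = (-2.8 + 1000) × 1.002934 − 1000 = 1000.126 − 1000 = 0.13 permil

0.1 permil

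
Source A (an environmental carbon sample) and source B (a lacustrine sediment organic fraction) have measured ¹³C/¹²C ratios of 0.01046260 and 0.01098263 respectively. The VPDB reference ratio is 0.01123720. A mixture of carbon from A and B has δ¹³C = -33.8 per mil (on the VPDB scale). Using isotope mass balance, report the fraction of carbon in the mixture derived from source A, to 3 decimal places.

δ_A = (0.01046260/0.01123720 − 1)×1000 = (0.931068 − 1)×1000 = -68.932 per mil
δ_B = (0.01098263/0.01123720 − 1)×1000 = (0.977346 − 1)×1000 = -22.654 per mil
f_A = (δ_mix − δ_B)/(δ_A − δ_B) = (-33.8 − (-22.654))/(-68.932 − (-22.654))
f_A = -11.146 / -46.278 = 0.2408

0.241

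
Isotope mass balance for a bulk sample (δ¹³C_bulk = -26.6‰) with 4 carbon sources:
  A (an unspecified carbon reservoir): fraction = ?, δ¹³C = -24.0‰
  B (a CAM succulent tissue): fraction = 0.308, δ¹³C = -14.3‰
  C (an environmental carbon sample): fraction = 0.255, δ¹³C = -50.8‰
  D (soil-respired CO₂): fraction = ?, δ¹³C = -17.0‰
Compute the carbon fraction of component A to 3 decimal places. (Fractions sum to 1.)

0.259

Let f_A and f_D be the unknown fractions; fractions sum to 1 so f_A + f_D = 0.437.
Mass balance: Σ fᵢ·δᵢ = δ_bulk ⇒ f_A·(-24.0) + f_D·(-17.0) = -26.6 − (-17.358) = -9.242
Substitute f_D = 0.437 − f_A:
f_A·(-24.0 − -17.0) = -9.242 − 0.437×(-17.0) = -1.813
f_A = -1.813 / -7.0 = 0.2589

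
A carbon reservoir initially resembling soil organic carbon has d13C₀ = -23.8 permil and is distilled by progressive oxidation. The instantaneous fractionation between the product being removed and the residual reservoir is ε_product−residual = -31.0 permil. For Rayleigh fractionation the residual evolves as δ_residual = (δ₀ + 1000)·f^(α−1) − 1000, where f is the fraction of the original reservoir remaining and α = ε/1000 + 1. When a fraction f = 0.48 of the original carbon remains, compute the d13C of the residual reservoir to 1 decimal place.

Rayleigh residual: δ_res = (δ₀ + 1000)·f^(α−1) − 1000
α = ε/1000 + 1 = 0.96900, so α − 1 = -0.03100
f^(α−1) = 0.48^(-0.03100) = 1.023014
δ_res = (-23.8 + 1000) × 1.023014 − 1000 = 998.666 − 1000 = -1.33 permil

-1.3 permil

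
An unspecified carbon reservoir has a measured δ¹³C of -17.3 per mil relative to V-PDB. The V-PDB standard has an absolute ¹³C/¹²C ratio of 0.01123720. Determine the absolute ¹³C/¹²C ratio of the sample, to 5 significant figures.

0.011043

R_sample = R_standard × (δ¹³C/1000 + 1)
R_sample = 0.01123720 × (-17.3/1000 + 1) = 0.01123720 × 0.982700
R_sample = 0.0110428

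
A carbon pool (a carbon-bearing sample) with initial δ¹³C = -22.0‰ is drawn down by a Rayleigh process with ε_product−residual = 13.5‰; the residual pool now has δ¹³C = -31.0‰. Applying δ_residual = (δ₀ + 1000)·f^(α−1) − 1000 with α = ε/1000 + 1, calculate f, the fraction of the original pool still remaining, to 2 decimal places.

0.50

α − 1 = ε/1000 = 0.0135
(δ_res + 1000)/(δ₀ + 1000) = (-31.0 + 1000)/(-22.0 + 1000) = 969.0/978.0 = 0.990798
f = 0.990798^(1/0.0135) = exp(ln(0.990798)/0.0135) = exp(-0.00925/0.0135)
f = exp(-0.6848) = 0.5042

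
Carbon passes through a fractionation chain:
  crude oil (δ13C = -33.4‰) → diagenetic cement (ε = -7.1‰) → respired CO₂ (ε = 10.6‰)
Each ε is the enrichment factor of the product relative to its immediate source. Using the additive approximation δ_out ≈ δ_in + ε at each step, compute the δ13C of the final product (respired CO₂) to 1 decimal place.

step 1: δ ≈ -33.4 + (-7.1) = -40.5‰
step 2: δ ≈ -40.5 + (10.6) = -29.9‰

-29.9‰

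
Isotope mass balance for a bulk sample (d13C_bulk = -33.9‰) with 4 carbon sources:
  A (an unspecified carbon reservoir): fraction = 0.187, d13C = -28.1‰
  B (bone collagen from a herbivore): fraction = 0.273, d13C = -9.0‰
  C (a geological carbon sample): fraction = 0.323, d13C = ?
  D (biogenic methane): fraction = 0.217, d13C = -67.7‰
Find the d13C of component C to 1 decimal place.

Isotope mass balance: δ_bulk = Σ fᵢ·δᵢ.
-33.9 = 0.187×(-28.1) + 0.273×(-9.0) + 0.323×δ_C + 0.217×(-67.7)
0.323·δ_C = -33.9 − (-22.403) = -11.497
δ_C = -11.497 / 0.323 = -35.60‰

-35.6‰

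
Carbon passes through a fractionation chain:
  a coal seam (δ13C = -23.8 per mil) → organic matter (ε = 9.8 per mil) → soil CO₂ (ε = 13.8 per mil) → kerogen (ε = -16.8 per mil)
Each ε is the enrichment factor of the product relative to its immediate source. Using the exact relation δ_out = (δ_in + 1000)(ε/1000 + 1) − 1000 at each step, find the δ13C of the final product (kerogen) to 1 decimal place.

step 1: δ = (-23.80 + 1000)·(9.8/1000 + 1) − 1000 = -14.23 per mil
step 2: δ = (-14.23 + 1000)·(13.8/1000 + 1) − 1000 = -0.63 per mil
step 3: δ = (-0.63 + 1000)·(-16.8/1000 + 1) − 1000 = -17.42 per mil

-17.4 per mil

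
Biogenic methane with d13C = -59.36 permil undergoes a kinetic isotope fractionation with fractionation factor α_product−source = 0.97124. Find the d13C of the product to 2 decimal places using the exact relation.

-86.41 permil

δ_product = (δ_source + 1000)·α − 1000
δ_product = (-59.36 + 1000) × 0.97124 − 1000
δ_product = 913.587 − 1000 = -86.413 permil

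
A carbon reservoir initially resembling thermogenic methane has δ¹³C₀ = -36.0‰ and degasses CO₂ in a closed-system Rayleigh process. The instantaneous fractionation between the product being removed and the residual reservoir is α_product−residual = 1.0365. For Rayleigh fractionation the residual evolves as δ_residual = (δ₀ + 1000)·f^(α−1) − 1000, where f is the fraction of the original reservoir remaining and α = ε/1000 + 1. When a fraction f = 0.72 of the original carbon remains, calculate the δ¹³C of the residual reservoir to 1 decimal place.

-47.5‰

Rayleigh residual: δ_res = (δ₀ + 1000)·f^(α−1) − 1000
α − 1 = 0.03650
f^(α−1) = 0.72^(0.03650) = 0.988081
δ_res = (-36.0 + 1000) × 0.988081 − 1000 = 952.510 − 1000 = -47.49‰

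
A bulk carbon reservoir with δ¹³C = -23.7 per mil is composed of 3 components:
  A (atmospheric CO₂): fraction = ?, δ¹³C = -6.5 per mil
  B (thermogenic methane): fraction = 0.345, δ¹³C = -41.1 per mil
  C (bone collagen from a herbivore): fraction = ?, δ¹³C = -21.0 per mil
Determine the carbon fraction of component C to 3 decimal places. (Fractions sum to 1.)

0.363

Let f_C and f_A be the unknown fractions; fractions sum to 1 so f_C + f_A = 0.655.
Mass balance: Σ fᵢ·δᵢ = δ_bulk ⇒ f_C·(-21.0) + f_A·(-6.5) = -23.7 − (-14.179) = -9.521
Substitute f_A = 0.655 − f_C:
f_C·(-21.0 − -6.5) = -9.521 − 0.655×(-6.5) = -5.263
f_C = -5.263 / -14.5 = 0.3630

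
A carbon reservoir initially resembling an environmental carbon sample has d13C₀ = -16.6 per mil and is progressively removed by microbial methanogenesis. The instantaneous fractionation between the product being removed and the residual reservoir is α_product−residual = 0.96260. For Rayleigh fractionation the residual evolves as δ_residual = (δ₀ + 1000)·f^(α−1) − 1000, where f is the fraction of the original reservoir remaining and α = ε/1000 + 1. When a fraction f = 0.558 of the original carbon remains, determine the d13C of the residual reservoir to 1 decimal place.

5.1 per mil

Rayleigh residual: δ_res = (δ₀ + 1000)·f^(α−1) − 1000
α − 1 = -0.03740
f^(α−1) = 0.558^(-0.03740) = 1.022059
δ_res = (-16.6 + 1000) × 1.022059 − 1000 = 1005.093 − 1000 = 5.09 per mil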